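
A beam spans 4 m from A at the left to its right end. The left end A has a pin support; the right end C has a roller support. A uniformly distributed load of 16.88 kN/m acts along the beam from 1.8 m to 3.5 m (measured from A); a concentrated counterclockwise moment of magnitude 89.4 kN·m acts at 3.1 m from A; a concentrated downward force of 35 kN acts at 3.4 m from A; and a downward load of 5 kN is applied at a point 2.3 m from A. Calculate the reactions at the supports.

Resultant of the distributed load: 16.88 × 1.7 = 28.696 kN at 2.65 m from A.
Moments about A: C_y·4 − (16.88·1.7)·2.65 + 89.4 − 35·3.4 − 5·2.3 = 0 → C_y = 117.1444/4 = 29.2861 ≈ 29.29 kN.
ΣF_y = 0: A_y + 29.2861 − 16.88·1.7 − 35 − 5 = 0 → A_y = 39.41 kN.
ΣF_x = 0: no horizontal applied forces, so A_x = 0.

A_x = 0, A_y = 39.41 kN, C_y = 29.29 kN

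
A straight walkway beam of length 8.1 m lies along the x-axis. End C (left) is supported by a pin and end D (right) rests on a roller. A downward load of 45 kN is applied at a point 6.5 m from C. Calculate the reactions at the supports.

Taking moments about C: D_y·8.1 − 45·6.5 = 0 → D_y = 292.5/8.1 = 36.1111 ≈ 36.11 kN.
ΣF_y = 0: C_y + 36.1111 − 45 = 0 → C_y = 8.889 kN.
ΣF_x = 0: no horizontal applied forces, so C_x = 0.

C_x = 0, C_y = 8.889 kN, D_y = 36.11 kN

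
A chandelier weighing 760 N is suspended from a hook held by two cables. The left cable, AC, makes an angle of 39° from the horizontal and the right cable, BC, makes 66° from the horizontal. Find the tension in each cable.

T_AC = 320.0 N, T_BC = 611.5 N

ΣF_x = 0: −T_AC·cos39° + T_BC·cos66° = 0 → T_BC = 1.91069·T_AC.
ΣF_y = 0: T_AC·sin39° + T_BC·sin66° = 760.
Substitute: T_AC·(0.62932 + 1.91069·0.913545) = 760 → T_AC = 320.024 ≈ 320.0 N.
Then T_BC = 1.91069 × 320.024 = 611.5 N.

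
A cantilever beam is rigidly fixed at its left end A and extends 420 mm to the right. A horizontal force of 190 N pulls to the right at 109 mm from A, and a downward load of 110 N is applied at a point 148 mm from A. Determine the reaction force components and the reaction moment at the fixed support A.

A_x = -190.0 N, A_y = 110.0 N, M_A = 16280 N·mm

ΣF_x = 0: A_x + 190 = 0 → A_x = -190.0 N.
ΣF_y = 0: A_y − 110 = 0 → A_y = 110.0 N.
ΣM about A: M_A − 110·148 = 0 → M_A = 16280 N·mm.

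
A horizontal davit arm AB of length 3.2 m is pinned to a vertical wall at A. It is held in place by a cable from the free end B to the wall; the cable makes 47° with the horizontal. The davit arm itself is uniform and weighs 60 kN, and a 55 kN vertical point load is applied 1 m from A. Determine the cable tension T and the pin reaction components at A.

ΣM about A: T·sin47°·3.2 − 60·1.6 − 55·1 = 0 → T = 151/(3.2·0.731354) = 64.5207 ≈ 64.52 kN.
ΣF_x = 0: A_x − T·cos47° = 0 → A_x = 64.5207 × 0.681998 = 44.00 kN.
ΣF_y = 0: A_y + T·sin47° − 60 − 55 = 0 → A_y = 115 − 64.5207 × 0.731354 = 67.81 kN.

T = 64.52 kN, A_x = 44.00 kN, A_y = 67.81 kN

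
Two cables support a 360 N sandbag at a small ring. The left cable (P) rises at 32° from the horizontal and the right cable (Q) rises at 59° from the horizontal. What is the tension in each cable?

T_P = 185.4 N, T_Q = 305.3 N

ΣF_x = 0: −T_P·cos32° + T_Q·cos59° = 0 → T_Q = 1.64657·T_P.
ΣF_y = 0: T_P·sin32° + T_Q·sin59° = 360.
Substitute: T_P·(0.529919 + 1.64657·0.857167) = 360 → T_P = 185.442 ≈ 185.4 N.
Then T_Q = 1.64657 × 185.442 = 305.3 N.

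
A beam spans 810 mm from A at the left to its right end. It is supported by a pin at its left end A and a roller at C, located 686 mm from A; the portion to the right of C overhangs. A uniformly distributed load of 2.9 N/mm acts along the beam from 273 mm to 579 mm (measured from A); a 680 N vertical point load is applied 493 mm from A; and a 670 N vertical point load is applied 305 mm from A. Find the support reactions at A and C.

Resultant of the distributed load: 2.9 × 306 = 887.4 N at 426 mm from A.
Moments about A: C_y·686 − (2.9·306)·426 − 680·493 − 670·305 = 0 → C_y = 917622.4/686 = 1337.64 ≈ 1338 N.
ΣF_y = 0: A_y + 1337.64 − 2.9·306 − 680 − 670 = 0 → A_y = 899.8 N.
ΣF_x = 0: no horizontal applied forces, so A_x = 0.

A_x = 0, A_y = 899.8 N, C_y = 1338 N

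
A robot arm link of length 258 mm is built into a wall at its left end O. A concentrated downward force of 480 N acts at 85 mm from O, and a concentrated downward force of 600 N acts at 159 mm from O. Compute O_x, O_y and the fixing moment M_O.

O_x = 0, O_y = 1080 N, M_O = 136200 N·mm

ΣF_x = 0: O_x = 0.
ΣF_y = 0: O_y − 480 − 600 = 0 → O_y = 1080 N.
ΣM about O: M_O − 480·85 − 600·159 = 0 → M_O = 136200 N·mm.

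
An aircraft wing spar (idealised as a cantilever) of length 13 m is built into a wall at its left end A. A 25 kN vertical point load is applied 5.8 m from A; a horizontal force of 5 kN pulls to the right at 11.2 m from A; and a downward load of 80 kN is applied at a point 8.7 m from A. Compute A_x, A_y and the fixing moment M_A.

ΣF_x = 0: A_x + 5 = 0 → A_x = -5.000 kN.
ΣF_y = 0: A_y − 25 − 80 = 0 → A_y = 105.0 kN.
ΣM about A: M_A − 25·5.8 − 80·8.7 = 0 → M_A = 841.0 kN·m.

A_x = -5.000 kN, A_y = 105.0 kN, M_A = 841.0 kN·m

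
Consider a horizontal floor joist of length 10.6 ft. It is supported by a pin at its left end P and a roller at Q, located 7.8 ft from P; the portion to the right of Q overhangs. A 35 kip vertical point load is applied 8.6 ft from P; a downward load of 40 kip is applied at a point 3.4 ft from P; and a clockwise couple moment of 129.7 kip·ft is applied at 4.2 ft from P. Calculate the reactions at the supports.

Taking moments about P: Q_y·7.8 − 35·8.6 − 40·3.4 − 129.7 = 0 → Q_y = 566.7/7.8 = 72.6538 ≈ 72.65 kip.
ΣF_y = 0: P_y + 72.6538 − 35 − 40 = 0 → P_y = 2.346 kip.
ΣF_x = 0: no horizontal applied forces, so P_x = 0.

P_x = 0, P_y = 2.346 kip, Q_y = 72.65 kip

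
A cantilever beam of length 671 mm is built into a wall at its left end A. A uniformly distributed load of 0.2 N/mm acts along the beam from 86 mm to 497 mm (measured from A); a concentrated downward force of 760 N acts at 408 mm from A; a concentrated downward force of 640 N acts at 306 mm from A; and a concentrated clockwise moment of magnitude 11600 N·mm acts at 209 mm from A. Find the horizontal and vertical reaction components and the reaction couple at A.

Resultant of the distributed load: 0.2 × 411 = 82.2 N at 291.5 mm from A.
ΣF_x = 0: A_x = 0.
ΣF_y = 0: A_y − 0.2·411 − 760 − 640 = 0 → A_y = 1482 N.
ΣM about A: M_A − (0.2·411)·291.5 − 760·408 − 640·306 − 11600 = 0 → M_A = 541500 N·mm.

A_x = 0, A_y = 1482 N, M_A = 541500 N·mm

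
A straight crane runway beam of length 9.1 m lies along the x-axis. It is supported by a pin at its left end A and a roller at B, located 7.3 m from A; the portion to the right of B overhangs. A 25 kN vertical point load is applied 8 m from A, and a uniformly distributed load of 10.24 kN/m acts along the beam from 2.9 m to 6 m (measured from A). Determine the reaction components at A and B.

Resultant of the distributed load: 10.24 × 3.1 = 31.744 kN at 4.45 m from A.
ΣM about A: B_y·7.3 − 25·8 − (10.24·3.1)·4.45 = 0 → B_y = 341.2608/7.3 = 46.7481 ≈ 46.75 kN.
ΣF_y = 0: A_y + 46.7481 − 25 − 10.24·3.1 = 0 → A_y = 9.996 kN.
ΣF_x = 0: no horizontal applied forces, so A_x = 0.

A_x = 0, A_y = 9.996 kN, B_y = 46.75 kN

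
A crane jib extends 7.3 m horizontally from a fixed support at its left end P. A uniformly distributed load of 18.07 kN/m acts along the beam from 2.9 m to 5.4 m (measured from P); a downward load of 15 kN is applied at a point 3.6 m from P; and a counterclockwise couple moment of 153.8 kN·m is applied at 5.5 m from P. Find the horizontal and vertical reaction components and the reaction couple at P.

Resultant of the distributed load: 18.07 × 2.5 = 45.175 kN at 4.15 m from P.
ΣF_x = 0: P_x = 0.
ΣF_y = 0: P_y − 18.07·2.5 − 15 = 0 → P_y = 60.18 kN.
ΣM about P: M_P − (18.07·2.5)·4.15 − 15·3.6 + 153.8 = 0 → M_P = 87.68 kN·m.

P_x = 0, P_y = 60.18 kN, M_P = 87.68 kN·m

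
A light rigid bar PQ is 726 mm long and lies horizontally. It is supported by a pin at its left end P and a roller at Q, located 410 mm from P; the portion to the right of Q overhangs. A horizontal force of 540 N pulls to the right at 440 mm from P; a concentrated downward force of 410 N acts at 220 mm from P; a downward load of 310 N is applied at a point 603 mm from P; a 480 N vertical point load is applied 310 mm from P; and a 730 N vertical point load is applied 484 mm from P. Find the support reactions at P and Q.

P_x = -540.0 N, P_y = 29.39 N, Q_y = 1901 N

ΣM about P: Q_y·410 − 410·220 − 310·603 − 480·310 − 730·484 = 0 → Q_y = 779250/410 = 1900.61 ≈ 1901 N.
ΣF_y = 0: P_y + 1900.61 − 410 − 310 − 480 − 730 = 0 → P_y = 29.39 N.
ΣF_x = 0: P_x + 540 = 0 → P_x = -540.0 N.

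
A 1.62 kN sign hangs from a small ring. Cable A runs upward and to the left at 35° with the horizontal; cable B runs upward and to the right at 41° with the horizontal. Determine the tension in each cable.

T_A = 1.260 kN, T_B = 1.368 kN

ΣF_x = 0: −T_A·cos35° + T_B·cos41° = 0 → T_B = 1.08539·T_A.
ΣF_y = 0: T_A·sin35° + T_B·sin41° = 1.62.
Substitute: T_A·(0.573576 + 1.08539·0.656059) = 1.62 → T_A = 1.26006 ≈ 1.260 kN.
Then T_B = 1.08539 × 1.26006 = 1.368 kN.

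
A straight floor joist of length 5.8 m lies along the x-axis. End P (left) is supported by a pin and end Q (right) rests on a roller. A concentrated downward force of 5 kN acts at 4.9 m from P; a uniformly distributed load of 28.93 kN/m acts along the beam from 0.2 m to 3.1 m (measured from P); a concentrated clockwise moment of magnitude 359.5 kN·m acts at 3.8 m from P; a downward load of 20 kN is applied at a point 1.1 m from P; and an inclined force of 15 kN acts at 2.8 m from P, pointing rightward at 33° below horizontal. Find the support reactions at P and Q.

P_x = -12.58 kN, P_y = 19.26 kN, Q_y = 97.81 kN

Resultant of the distributed load: 28.93 × 2.9 = 83.897 kN at 1.65 m from P.
ΣM about P: Q_y·5.8 − 5·4.9 − (28.93·2.9)·1.65 − 359.5 − 20·1.1 − 15·sin33°·2.8 = 0 → Q_y = 567.305/5.8 = 97.8112 ≈ 97.81 kN.
ΣF_y = 0: P_y + 97.8112 − 5 − 28.93·2.9 − 20 − 15·sin33° = 0 → P_y = 19.26 kN.
ΣF_x = 0: P_x + 15·cos33° = 0 → P_x = -12.58 kN.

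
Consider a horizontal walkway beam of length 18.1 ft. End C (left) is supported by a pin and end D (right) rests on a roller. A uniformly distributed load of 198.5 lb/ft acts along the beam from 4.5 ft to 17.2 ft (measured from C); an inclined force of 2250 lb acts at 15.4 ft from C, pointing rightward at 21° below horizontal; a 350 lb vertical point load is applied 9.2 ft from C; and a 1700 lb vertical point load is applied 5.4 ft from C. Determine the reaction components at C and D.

C_x = -2101 lb, C_y = 2495 lb, D_y = 2882 lb

Resultant of the distributed load: 198.5 × 12.7 = 2520.95 lb at 10.85 ft from C.
Taking moments about C: D_y·18.1 − (198.5·12.7)·10.85 − 2250·sin21°·15.4 − 350·9.2 − 1700·5.4 = 0 → D_y = 52169.8/18.1 = 2882.31 ≈ 2882 lb.
ΣF_y = 0: C_y + 2882.31 − 198.5·12.7 − 2250·sin21° − 350 − 1700 = 0 → C_y = 2495 lb.
ΣF_x = 0: C_x + 2250·cos21° = 0 → C_x = -2101 lb.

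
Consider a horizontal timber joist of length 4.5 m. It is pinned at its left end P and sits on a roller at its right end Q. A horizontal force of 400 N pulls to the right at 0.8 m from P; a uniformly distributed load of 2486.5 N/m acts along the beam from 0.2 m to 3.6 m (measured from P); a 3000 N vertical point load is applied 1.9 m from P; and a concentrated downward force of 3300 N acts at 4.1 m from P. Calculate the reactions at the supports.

Resultant of the distributed load: 2486.5 × 3.4 = 8454.1 N at 1.9 m from P.
Moments about P: Q_y·4.5 − (2486.5·3.4)·1.9 − 3000·1.9 − 3300·4.1 = 0 → Q_y = 35292.79/4.5 = 7842.84 ≈ 7843 N.
ΣF_y = 0: P_y + 7842.84 − 2486.5·3.4 − 3000 − 3300 = 0 → P_y = 6911 N.
ΣF_x = 0: P_x + 400 = 0 → P_x = -400.0 N.

P_x = -400.0 N, P_y = 6911 N, Q_y = 7843 N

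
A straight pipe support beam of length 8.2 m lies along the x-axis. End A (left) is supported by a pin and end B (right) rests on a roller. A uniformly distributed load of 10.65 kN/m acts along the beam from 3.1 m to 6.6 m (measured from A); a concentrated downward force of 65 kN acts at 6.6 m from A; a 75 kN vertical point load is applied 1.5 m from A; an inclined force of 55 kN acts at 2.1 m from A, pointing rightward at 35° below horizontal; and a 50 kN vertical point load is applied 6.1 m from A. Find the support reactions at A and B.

Resultant of the distributed load: 10.65 × 3.5 = 37.275 kN at 4.85 m from A.
ΣM about A: B_y·8.2 − (10.65·3.5)·4.85 − 65·6.6 − 75·1.5 − 55·sin35°·2.1 − 50·6.1 = 0 → B_y = 1093.53/8.2 = 133.357 ≈ 133.4 kN.
ΣF_y = 0: A_y + 133.357 − 10.65·3.5 − 65 − 75 − 55·sin35° − 50 = 0 → A_y = 125.5 kN.
ΣF_x = 0: A_x + 55·cos35° = 0 → A_x = -45.05 kN.

A_x = -45.05 kN, A_y = 125.5 kN, B_y = 133.4 kN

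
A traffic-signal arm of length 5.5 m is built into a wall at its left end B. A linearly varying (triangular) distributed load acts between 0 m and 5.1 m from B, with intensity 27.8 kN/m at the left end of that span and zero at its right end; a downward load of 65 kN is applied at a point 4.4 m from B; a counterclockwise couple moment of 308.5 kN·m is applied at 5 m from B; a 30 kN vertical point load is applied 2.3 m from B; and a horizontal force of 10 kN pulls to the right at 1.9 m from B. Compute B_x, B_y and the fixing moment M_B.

B_x = -10.00 kN, B_y = 165.9 kN, M_B = 167.0 kN·m

Resultant of the triangular load: ½ × 27.8 × 5.1 = 70.89 kN, acting at 1.7 m from B (one-third of the span from the peak).
ΣF_x = 0: B_x + 10 = 0 → B_x = -10.00 kN.
ΣF_y = 0: B_y − ½·27.8·5.1 − 65 − 30 = 0 → B_y = 165.9 kN.
ΣM about B: M_B − (½·27.8·5.1)·1.7 − 65·4.4 + 308.5 − 30·2.3 = 0 → M_B = 167.0 kN·m.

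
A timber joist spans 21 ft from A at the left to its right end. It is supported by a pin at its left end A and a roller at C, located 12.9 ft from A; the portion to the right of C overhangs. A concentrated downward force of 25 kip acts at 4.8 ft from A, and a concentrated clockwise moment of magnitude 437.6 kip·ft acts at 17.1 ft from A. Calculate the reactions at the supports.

A_x = 0, A_y = -18.22 kip, C_y = 43.22 kip

Taking moments about A: C_y·12.9 − 25·4.8 − 437.6 = 0 → C_y = 557.6/12.9 = 43.2248 ≈ 43.22 kip.
ΣF_y = 0: A_y + 43.2248 − 25 = 0 → A_y = -18.22 kip.
ΣF_x = 0: no horizontal applied forces, so A_x = 0.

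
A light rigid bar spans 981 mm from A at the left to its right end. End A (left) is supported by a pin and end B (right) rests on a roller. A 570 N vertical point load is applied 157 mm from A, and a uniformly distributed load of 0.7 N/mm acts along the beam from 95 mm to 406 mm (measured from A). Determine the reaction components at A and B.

A_x = 0, A_y = 640.9 N, B_y = 146.8 N

Resultant of the distributed load: 0.7 × 311 = 217.7 N at 250.5 mm from A.
ΣM about A: B_y·981 − 570·157 − (0.7·311)·250.5 = 0 → B_y = 144023.85/981 = 146.813 ≈ 146.8 N.
ΣF_y = 0: A_y + 146.813 − 570 − 0.7·311 = 0 → A_y = 640.9 N.
ΣF_x = 0: no horizontal applied forces, so A_x = 0.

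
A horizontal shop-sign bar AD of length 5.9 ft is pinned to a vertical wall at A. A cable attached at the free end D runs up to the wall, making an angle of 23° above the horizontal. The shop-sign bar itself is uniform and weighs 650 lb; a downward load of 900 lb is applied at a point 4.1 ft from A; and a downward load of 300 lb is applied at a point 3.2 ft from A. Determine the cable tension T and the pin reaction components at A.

T = 2849 lb, A_x = 2622 lb, A_y = 736.9 lb

ΣM about A: T·sin23°·5.9 − 650·2.95 − 900·4.1 − 300·3.2 = 0 → T = 6567.5/(5.9·0.390731) = 2848.85 ≈ 2849 lb.
ΣF_x = 0: A_x − T·cos23° = 0 → A_x = 2848.85 × 0.920505 = 2622 lb.
ΣF_y = 0: A_y + T·sin23° − 650 − 900 − 300 = 0 → A_y = 1850 − 2848.85 × 0.390731 = 736.9 lb.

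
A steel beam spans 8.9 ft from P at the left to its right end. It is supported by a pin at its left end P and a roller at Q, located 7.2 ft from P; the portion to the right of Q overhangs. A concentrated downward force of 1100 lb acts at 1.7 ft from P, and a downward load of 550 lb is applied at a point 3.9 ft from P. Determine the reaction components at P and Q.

Moments about P: Q_y·7.2 − 1100·1.7 − 550·3.9 = 0 → Q_y = 4015/7.2 = 557.639 ≈ 557.6 lb.
ΣF_y = 0: P_y + 557.639 − 1100 − 550 = 0 → P_y = 1092 lb.
ΣF_x = 0: no horizontal applied forces, so P_x = 0.

P_x = 0, P_y = 1092 lb, Q_y = 557.6 lb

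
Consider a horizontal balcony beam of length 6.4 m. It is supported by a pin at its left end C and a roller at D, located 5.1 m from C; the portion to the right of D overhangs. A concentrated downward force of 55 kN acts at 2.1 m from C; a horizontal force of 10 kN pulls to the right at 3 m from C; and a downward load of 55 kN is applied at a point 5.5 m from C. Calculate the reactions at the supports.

C_x = -10.00 kN, C_y = 28.04 kN, D_y = 81.96 kN

ΣM about C: D_y·5.1 − 55·2.1 − 55·5.5 = 0 → D_y = 418/5.1 = 81.9608 ≈ 81.96 kN.
ΣF_y = 0: C_y + 81.9608 − 55 − 55 = 0 → C_y = 28.04 kN.
ΣF_x = 0: C_x + 10 = 0 → C_x = -10.00 kN.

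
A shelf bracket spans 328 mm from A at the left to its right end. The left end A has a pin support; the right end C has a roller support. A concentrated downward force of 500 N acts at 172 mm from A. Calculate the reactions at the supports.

A_x = 0, A_y = 237.8 N, C_y = 262.2 N

Moments about A: C_y·328 − 500·172 = 0 → C_y = 86000/328 = 262.195 ≈ 262.2 N.
ΣF_y = 0: A_y + 262.195 − 500 = 0 → A_y = 237.8 N.
ΣF_x = 0: no horizontal applied forces, so A_x = 0.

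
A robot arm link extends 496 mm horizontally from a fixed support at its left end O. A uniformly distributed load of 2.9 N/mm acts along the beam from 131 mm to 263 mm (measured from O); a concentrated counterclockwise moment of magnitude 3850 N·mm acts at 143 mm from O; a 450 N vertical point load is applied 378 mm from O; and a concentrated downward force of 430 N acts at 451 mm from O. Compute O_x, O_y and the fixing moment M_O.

O_x = 0, O_y = 1263 N, M_O = 435600 N·mm

Resultant of the distributed load: 2.9 × 132 = 382.8 N at 197 mm from O.
ΣF_x = 0: O_x = 0.
ΣF_y = 0: O_y − 2.9·132 − 450 − 430 = 0 → O_y = 1263 N.
ΣM about O: M_O − (2.9·132)·197 + 3850 − 450·378 − 430·451 = 0 → M_O = 435600 N·mm.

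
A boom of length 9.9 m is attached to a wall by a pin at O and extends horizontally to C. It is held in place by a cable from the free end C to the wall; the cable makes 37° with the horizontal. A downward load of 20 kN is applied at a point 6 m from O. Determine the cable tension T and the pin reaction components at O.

T = 20.14 kN, O_x = 16.09 kN, O_y = 7.879 kN

ΣM about O: T·sin37°·9.9 − 20·6 = 0 → T = 120/(9.9·0.601815) = 20.1411 ≈ 20.14 kN.
ΣF_x = 0: O_x − T·cos37° = 0 → O_x = 20.1411 × 0.798636 = 16.09 kN.
ΣF_y = 0: O_y + T·sin37° − 20 = 0 → O_y = 20 − 20.1411 × 0.601815 = 7.879 kN.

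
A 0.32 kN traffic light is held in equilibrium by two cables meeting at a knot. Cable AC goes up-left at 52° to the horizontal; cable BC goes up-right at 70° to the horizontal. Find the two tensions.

ΣF_x = 0: −T_AC·cos52° + T_BC·cos70° = 0 → T_BC = 1.80007·T_AC.
ΣF_y = 0: T_AC·sin52° + T_BC·sin70° = 0.32.
Substitute: T_AC·(0.788011 + 1.80007·0.939693) = 0.32 → T_AC = 0.129057 ≈ 0.1291 kN.
Then T_BC = 1.80007 × 0.129057 = 0.2323 kN.

T_AC = 0.1291 kN, T_BC = 0.2323 kN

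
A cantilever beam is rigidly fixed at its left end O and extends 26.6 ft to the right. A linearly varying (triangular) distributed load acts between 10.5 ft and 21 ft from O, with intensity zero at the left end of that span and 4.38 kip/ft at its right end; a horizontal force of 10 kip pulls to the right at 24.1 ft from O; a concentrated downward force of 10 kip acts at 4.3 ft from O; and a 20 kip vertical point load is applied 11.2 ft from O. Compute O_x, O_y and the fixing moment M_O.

O_x = -10.00 kip, O_y = 53.00 kip, M_O = 669.4 kip·ft

Resultant of the triangular load: ½ × 4.38 × 10.5 = 22.995 kip, acting at 17.5 ft from O (one-third of the span from the peak).
ΣF_x = 0: O_x + 10 = 0 → O_x = -10.00 kip.
ΣF_y = 0: O_y − ½·4.38·10.5 − 10 − 20 = 0 → O_y = 53.00 kip.
ΣM about O: M_O − (½·4.38·10.5)·17.5 − 10·4.3 − 20·11.2 = 0 → M_O = 669.4 kip·ft.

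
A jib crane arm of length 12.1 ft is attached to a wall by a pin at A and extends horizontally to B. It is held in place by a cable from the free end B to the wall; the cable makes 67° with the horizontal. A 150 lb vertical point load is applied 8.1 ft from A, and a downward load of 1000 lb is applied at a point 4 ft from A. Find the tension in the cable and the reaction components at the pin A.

T = 468.2 lb, A_x = 182.9 lb, A_y = 719.0 lb

ΣM about A: T·sin67°·12.1 − 150·8.1 − 1000·4 = 0 → T = 5215/(12.1·0.920505) = 468.212 ≈ 468.2 lb.
ΣF_x = 0: A_x − T·cos67° = 0 → A_x = 468.212 × 0.390731 = 182.9 lb.
ΣF_y = 0: A_y + T·sin67° − 150 − 1000 = 0 → A_y = 1150 − 468.212 × 0.920505 = 719.0 lb.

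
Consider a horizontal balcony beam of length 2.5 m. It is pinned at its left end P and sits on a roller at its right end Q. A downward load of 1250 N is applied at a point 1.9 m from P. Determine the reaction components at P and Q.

Moments about P: Q_y·2.5 − 1250·1.9 = 0 → Q_y = 2375/2.5 = 950.0 N.
ΣF_y = 0: P_y + 950 − 1250 = 0 → P_y = 300.0 N.
ΣF_x = 0: no horizontal applied forces, so P_x = 0.

P_x = 0, P_y = 300.0 N, Q_y = 950.0 N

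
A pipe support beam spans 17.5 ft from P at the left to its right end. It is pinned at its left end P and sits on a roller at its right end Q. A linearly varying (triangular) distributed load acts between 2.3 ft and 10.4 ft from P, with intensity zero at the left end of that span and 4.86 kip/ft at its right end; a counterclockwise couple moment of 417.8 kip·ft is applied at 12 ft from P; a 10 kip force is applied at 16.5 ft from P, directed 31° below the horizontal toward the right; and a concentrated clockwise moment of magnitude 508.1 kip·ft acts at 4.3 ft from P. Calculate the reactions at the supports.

Resultant of the triangular load: ½ × 4.86 × 8.1 = 19.683 kip, acting at 7.7 ft from P (one-third of the span from the peak).
Taking moments about P: Q_y·17.5 − (½·4.86·8.1)·7.7 + 417.8 − 10·sin31°·16.5 − 508.1 = 0 → Q_y = 326.84/17.5 = 18.6766 ≈ 18.68 kip.
ΣF_y = 0: P_y + 18.6766 − ½·4.86·8.1 − 10·sin31° = 0 → P_y = 6.157 kip.
ΣF_x = 0: P_x + 10·cos31° = 0 → P_x = -8.572 kip.

P_x = -8.572 kip, P_y = 6.157 kip, Q_y = 18.68 kip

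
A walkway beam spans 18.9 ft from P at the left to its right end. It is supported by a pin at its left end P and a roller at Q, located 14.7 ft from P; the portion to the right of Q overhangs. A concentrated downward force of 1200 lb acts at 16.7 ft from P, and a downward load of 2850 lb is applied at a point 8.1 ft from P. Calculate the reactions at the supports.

P_x = 0, P_y = 1116 lb, Q_y = 2934 lb

ΣM about P: Q_y·14.7 − 1200·16.7 − 2850·8.1 = 0 → Q_y = 43125/14.7 = 2933.67 ≈ 2934 lb.
ΣF_y = 0: P_y + 2933.67 − 1200 − 2850 = 0 → P_y = 1116 lb.
ΣF_x = 0: no horizontal applied forces, so P_x = 0.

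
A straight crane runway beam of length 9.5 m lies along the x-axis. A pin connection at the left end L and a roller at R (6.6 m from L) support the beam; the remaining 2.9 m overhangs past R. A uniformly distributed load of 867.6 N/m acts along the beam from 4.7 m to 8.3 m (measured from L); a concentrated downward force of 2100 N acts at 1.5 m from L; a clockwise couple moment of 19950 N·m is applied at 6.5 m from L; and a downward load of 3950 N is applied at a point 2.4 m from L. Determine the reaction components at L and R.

L_x = 0, L_y = 1161 N, R_y = 8012 N

Resultant of the distributed load: 867.6 × 3.6 = 3123.36 N at 6.5 m from L.
ΣM about L: R_y·6.6 − (867.6·3.6)·6.5 − 2100·1.5 − 19950 − 3950·2.4 = 0 → R_y = 52881.84/6.6 = 8012.4 ≈ 8012 N.
ΣF_y = 0: L_y + 8012.4 − 867.6·3.6 − 2100 − 3950 = 0 → L_y = 1161 N.
ΣF_x = 0: no horizontal applied forces, so L_x = 0.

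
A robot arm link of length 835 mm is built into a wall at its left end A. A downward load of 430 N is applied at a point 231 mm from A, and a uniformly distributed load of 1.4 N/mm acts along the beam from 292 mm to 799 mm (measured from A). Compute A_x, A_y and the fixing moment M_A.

Resultant of the distributed load: 1.4 × 507 = 709.8 N at 545.5 mm from A.
ΣF_x = 0: A_x = 0.
ΣF_y = 0: A_y − 430 − 1.4·507 = 0 → A_y = 1140 N.
ΣM about A: M_A − 430·231 − (1.4·507)·545.5 = 0 → M_A = 486500 N·mm.

A_x = 0, A_y = 1140 N, M_A = 486500 N·mm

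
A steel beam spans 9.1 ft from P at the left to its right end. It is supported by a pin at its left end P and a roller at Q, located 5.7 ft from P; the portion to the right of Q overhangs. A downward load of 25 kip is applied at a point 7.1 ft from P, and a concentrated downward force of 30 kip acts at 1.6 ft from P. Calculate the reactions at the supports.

P_x = 0, P_y = 15.44 kip, Q_y = 39.56 kip

ΣM about P: Q_y·5.7 − 25·7.1 − 30·1.6 = 0 → Q_y = 225.5/5.7 = 39.5614 ≈ 39.56 kip.
ΣF_y = 0: P_y + 39.5614 − 25 − 30 = 0 → P_y = 15.44 kip.
ΣF_x = 0: no horizontal applied forces, so P_x = 0.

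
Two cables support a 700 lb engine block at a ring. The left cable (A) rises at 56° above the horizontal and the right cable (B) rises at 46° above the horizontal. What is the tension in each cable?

T_A = 497.1 lb, T_B = 400.2 lb

ΣF_x = 0: −T_A·cos56° + T_B·cos46° = 0 → T_B = 0.80499·T_A.
ΣF_y = 0: T_A·sin56° + T_B·sin46° = 700.
Substitute: T_A·(0.829038 + 0.80499·0.71934) = 700 → T_A = 497.124 ≈ 497.1 lb.
Then T_B = 0.80499 × 497.124 = 400.2 lb.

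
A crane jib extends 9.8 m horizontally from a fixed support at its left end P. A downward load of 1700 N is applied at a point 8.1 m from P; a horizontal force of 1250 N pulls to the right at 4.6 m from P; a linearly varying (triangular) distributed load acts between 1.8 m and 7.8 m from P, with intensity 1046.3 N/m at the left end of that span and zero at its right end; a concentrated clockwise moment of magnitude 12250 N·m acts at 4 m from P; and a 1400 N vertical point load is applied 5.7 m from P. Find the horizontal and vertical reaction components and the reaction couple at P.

P_x = -1250 N, P_y = 6239 N, M_P = 45930 N·m

Resultant of the triangular load: ½ × 1046.3 × 6 = 3138.9 N, acting at 3.8 m from P (one-third of the span from the peak).
ΣF_x = 0: P_x + 1250 = 0 → P_x = -1250 N.
ΣF_y = 0: P_y − 1700 − ½·1046.3·6 − 1400 = 0 → P_y = 6239 N.
ΣM about P: M_P − 1700·8.1 − (½·1046.3·6)·3.8 − 12250 − 1400·5.7 = 0 → M_P = 45930 N·m.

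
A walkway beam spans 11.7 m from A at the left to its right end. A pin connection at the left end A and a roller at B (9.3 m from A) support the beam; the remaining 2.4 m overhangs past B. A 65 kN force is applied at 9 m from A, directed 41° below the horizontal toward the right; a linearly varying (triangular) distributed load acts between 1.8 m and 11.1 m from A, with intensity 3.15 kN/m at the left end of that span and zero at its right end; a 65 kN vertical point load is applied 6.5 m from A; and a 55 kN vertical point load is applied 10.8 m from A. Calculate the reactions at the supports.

A_x = -49.06 kN, A_y = 19.00 kN, B_y = 158.3 kN

Resultant of the triangular load: ½ × 3.15 × 9.3 = 14.6475 kN, acting at 4.9 m from A (one-third of the span from the peak).
Moments about A: B_y·9.3 − 65·sin41°·9 − (½·3.15·9.3)·4.9 − 65·6.5 − 55·10.8 = 0 → B_y = 1472.07/9.3 = 158.287 ≈ 158.3 kN.
ΣF_y = 0: A_y + 158.287 − 65·sin41° − ½·3.15·9.3 − 65 − 55 = 0 → A_y = 19.00 kN.
ΣF_x = 0: A_x + 65·cos41° = 0 → A_x = -49.06 kN.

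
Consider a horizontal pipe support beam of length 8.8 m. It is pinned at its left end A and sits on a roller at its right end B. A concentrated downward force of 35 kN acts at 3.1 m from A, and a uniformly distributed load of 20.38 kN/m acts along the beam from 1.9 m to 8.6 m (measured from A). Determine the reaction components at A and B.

A_x = 0, A_y = 77.75 kN, B_y = 93.79 kN

Resultant of the distributed load: 20.38 × 6.7 = 136.546 kN at 5.25 m from A.
Moments about A: B_y·8.8 − 35·3.1 − (20.38·6.7)·5.25 = 0 → B_y = 825.3665/8.8 = 93.7916 ≈ 93.79 kN.
ΣF_y = 0: A_y + 93.7916 − 35 − 20.38·6.7 = 0 → A_y = 77.75 kN.
ΣF_x = 0: no horizontal applied forces, so A_x = 0.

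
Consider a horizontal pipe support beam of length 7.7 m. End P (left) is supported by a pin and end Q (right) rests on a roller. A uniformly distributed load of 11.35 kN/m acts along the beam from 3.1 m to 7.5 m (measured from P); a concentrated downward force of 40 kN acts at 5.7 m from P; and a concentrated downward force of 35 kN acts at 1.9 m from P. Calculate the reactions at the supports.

P_x = 0, P_y = 52.32 kN, Q_y = 72.62 kN

Resultant of the distributed load: 11.35 × 4.4 = 49.94 kN at 5.3 m from P.
Taking moments about P: Q_y·7.7 − (11.35·4.4)·5.3 − 40·5.7 − 35·1.9 = 0 → Q_y = 559.182/7.7 = 72.621 ≈ 72.62 kN.
ΣF_y = 0: P_y + 72.621 − 11.35·4.4 − 40 − 35 = 0 → P_y = 52.32 kN.
ΣF_x = 0: no horizontal applied forces, so P_x = 0.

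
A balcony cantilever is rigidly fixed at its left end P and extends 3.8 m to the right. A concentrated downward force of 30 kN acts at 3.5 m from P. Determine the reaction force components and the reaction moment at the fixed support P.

ΣF_x = 0: P_x = 0.
ΣF_y = 0: P_y − 30 = 0 → P_y = 30.00 kN.
ΣM about P: M_P − 30·3.5 = 0 → M_P = 105.0 kN·m.

P_x = 0, P_y = 30.00 kN, M_P = 105.0 kN·m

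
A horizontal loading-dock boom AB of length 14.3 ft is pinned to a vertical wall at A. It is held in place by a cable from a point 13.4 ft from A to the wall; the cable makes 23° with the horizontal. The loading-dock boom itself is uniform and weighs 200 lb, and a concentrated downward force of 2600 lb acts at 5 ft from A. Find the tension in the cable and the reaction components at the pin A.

T = 2756 lb, A_x = 2537 lb, A_y = 1723 lb

ΣM about A: T·sin23°·13.4 − 200·7.15 − 2600·5 = 0 → T = 14430/(13.4·0.390731) = 2756.03 ≈ 2756 lb.
ΣF_x = 0: A_x − T·cos23° = 0 → A_x = 2756.03 × 0.920505 = 2537 lb.
ΣF_y = 0: A_y + T·sin23° − 200 − 2600 = 0 → A_y = 2800 − 2756.03 × 0.390731 = 1723 lb.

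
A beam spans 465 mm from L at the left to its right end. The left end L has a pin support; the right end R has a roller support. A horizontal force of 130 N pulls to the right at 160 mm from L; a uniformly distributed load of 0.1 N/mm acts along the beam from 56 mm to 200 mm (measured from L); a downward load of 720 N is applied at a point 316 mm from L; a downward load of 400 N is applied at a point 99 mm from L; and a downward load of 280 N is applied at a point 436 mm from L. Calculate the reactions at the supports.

Resultant of the distributed load: 0.1 × 144 = 14.4 N at 128 mm from L.
ΣM about L: R_y·465 − (0.1·144)·128 − 720·316 − 400·99 − 280·436 = 0 → R_y = 391043.2/465 = 840.953 ≈ 841.0 N.
ΣF_y = 0: L_y + 840.953 − 0.1·144 − 720 − 400 − 280 = 0 → L_y = 573.4 N.
ΣF_x = 0: L_x + 130 = 0 → L_x = -130.0 N.

L_x = -130.0 N, L_y = 573.4 N, R_y = 841.0 N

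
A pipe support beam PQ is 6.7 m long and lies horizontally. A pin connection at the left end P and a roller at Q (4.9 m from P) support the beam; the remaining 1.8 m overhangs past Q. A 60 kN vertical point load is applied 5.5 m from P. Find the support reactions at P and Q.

ΣM about P: Q_y·4.9 − 60·5.5 = 0 → Q_y = 330/4.9 = 67.3469 ≈ 67.35 kN.
ΣF_y = 0: P_y + 67.3469 − 60 = 0 → P_y = -7.347 kN.
ΣF_x = 0: no horizontal applied forces, so P_x = 0.

P_x = 0, P_y = -7.347 kN, Q_y = 67.35 kN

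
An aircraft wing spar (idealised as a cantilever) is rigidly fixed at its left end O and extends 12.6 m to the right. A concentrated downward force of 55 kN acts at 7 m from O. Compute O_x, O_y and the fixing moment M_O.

O_x = 0, O_y = 55.00 kN, M_O = 385.0 kN·m

ΣF_x = 0: O_x = 0.
ΣF_y = 0: O_y − 55 = 0 → O_y = 55.00 kN.
ΣM about O: M_O − 55·7 = 0 → M_O = 385.0 kN·m.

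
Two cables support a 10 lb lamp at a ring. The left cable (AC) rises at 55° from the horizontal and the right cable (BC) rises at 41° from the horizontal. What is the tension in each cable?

ΣF_x = 0: −T_AC·cos55° + T_BC·cos41° = 0 → T_BC = 0.759996·T_AC.
ΣF_y = 0: T_AC·sin55° + T_BC·sin41° = 10.
Substitute: T_AC·(0.819152 + 0.759996·0.656059) = 10 → T_AC = 7.58867 ≈ 7.589 lb.
Then T_BC = 0.759996 × 7.58867 = 5.767 lb.

T_AC = 7.589 lb, T_BC = 5.767 lb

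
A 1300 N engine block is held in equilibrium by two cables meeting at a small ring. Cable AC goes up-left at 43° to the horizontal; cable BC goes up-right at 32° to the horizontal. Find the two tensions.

T_AC = 1141 N, T_BC = 984.3 N

ΣF_x = 0: −T_AC·cos43° + T_BC·cos32° = 0 → T_BC = 0.862396·T_AC.
ΣF_y = 0: T_AC·sin43° + T_BC·sin32° = 1300.
Substitute: T_AC·(0.681998 + 0.862396·0.529919) = 1300 → T_AC = 1141.35 ≈ 1141 N.
Then T_BC = 0.862396 × 1141.35 = 984.3 N.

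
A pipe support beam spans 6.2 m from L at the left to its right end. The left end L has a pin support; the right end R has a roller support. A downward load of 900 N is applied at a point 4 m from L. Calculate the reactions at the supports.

L_x = 0, L_y = 319.4 N, R_y = 580.6 N

ΣM about L: R_y·6.2 − 900·4 = 0 → R_y = 3600/6.2 = 580.645 ≈ 580.6 N.
ΣF_y = 0: L_y + 580.645 − 900 = 0 → L_y = 319.4 N.
ΣF_x = 0: no horizontal applied forces, so L_x = 0.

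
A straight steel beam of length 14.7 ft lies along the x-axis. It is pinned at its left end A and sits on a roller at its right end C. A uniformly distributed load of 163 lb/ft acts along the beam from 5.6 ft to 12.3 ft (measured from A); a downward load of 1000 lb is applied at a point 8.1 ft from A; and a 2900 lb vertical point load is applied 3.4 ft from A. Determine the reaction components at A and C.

Resultant of the distributed load: 163 × 6.7 = 1092.1 lb at 8.95 ft from A.
Moments about A: C_y·14.7 − (163·6.7)·8.95 − 1000·8.1 − 2900·3.4 = 0 → C_y = 27734.295/14.7 = 1886.69 ≈ 1887 lb.
ΣF_y = 0: A_y + 1886.69 − 163·6.7 − 1000 − 2900 = 0 → A_y = 3105 lb.
ΣF_x = 0: no horizontal applied forces, so A_x = 0.

A_x = 0, A_y = 3105 lb, C_y = 1887 lb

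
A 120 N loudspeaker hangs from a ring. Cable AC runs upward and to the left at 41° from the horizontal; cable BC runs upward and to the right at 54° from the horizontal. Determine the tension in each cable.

ΣF_x = 0: −T_AC·cos41° + T_BC·cos54° = 0 → T_BC = 1.28399·T_AC.
ΣF_y = 0: T_AC·sin41° + T_BC·sin54° = 120.
Substitute: T_AC·(0.656059 + 1.28399·0.809017) = 120 → T_AC = 70.8036 ≈ 70.80 N.
Then T_BC = 1.28399 × 70.8036 = 90.91 N.

T_AC = 70.80 N, T_BC = 90.91 N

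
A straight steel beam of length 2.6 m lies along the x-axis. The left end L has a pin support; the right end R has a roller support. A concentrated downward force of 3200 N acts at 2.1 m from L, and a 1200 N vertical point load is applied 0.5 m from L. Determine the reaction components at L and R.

L_x = 0, L_y = 1585 N, R_y = 2815 N

Moments about L: R_y·2.6 − 3200·2.1 − 1200·0.5 = 0 → R_y = 7320/2.6 = 2815.38 ≈ 2815 N.
ΣF_y = 0: L_y + 2815.38 − 3200 − 1200 = 0 → L_y = 1585 N.
ΣF_x = 0: no horizontal applied forces, so L_x = 0.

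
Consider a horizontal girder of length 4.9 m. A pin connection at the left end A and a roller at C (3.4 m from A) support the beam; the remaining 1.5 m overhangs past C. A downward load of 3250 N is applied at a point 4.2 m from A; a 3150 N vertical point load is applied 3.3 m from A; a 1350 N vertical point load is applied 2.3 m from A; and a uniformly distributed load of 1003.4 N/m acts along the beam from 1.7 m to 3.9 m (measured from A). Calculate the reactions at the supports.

A_x = 0, A_y = 154.3 N, C_y = 9803 N

Resultant of the distributed load: 1003.4 × 2.2 = 2207.48 N at 2.8 m from A.
Moments about A: C_y·3.4 − 3250·4.2 − 3150·3.3 − 1350·2.3 − (1003.4·2.2)·2.8 = 0 → C_y = 33330.944/3.4 = 9803.22 ≈ 9803 N.
ΣF_y = 0: A_y + 9803.22 − 3250 − 3150 − 1350 − 1003.4·2.2 = 0 → A_y = 154.3 N.
ΣF_x = 0: no horizontal applied forces, so A_x = 0.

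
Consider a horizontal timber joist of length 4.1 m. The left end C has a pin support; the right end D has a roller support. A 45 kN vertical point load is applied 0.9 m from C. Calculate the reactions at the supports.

C_x = 0, C_y = 35.12 kN, D_y = 9.878 kN

ΣM about C: D_y·4.1 − 45·0.9 = 0 → D_y = 40.5/4.1 = 9.87805 ≈ 9.878 kN.
ΣF_y = 0: C_y + 9.87805 − 45 = 0 → C_y = 35.12 kN.
ΣF_x = 0: no horizontal applied forces, so C_x = 0.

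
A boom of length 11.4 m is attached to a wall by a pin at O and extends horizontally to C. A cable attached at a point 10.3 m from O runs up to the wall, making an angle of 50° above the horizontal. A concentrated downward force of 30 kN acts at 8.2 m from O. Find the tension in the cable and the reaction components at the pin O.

ΣM about O: T·sin50°·10.3 − 30·8.2 = 0 → T = 246/(10.3·0.766044) = 31.1777 ≈ 31.18 kN.
ΣF_x = 0: O_x − T·cos50° = 0 → O_x = 31.1777 × 0.642788 = 20.04 kN.
ΣF_y = 0: O_y + T·sin50° − 30 = 0 → O_y = 30 − 31.1777 × 0.766044 = 6.117 kN.

T = 31.18 kN, O_x = 20.04 kN, O_y = 6.117 kN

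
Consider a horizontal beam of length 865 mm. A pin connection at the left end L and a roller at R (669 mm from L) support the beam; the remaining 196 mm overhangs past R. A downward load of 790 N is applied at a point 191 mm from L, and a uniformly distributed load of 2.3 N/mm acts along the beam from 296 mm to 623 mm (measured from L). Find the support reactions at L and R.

L_x = 0, L_y = 800.0 N, R_y = 742.1 N

Resultant of the distributed load: 2.3 × 327 = 752.1 N at 459.5 mm from L.
Taking moments about L: R_y·669 − 790·191 − (2.3·327)·459.5 = 0 → R_y = 496479.95/669 = 742.122 ≈ 742.1 N.
ΣF_y = 0: L_y + 742.122 − 790 − 2.3·327 = 0 → L_y = 800.0 N.
ΣF_x = 0: no horizontal applied forces, so L_x = 0.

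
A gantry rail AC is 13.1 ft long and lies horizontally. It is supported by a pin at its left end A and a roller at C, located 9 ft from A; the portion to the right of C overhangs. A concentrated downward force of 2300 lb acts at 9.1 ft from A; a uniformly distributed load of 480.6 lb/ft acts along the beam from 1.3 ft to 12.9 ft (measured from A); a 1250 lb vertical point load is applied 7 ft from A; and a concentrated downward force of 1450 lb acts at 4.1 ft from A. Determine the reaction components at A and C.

Resultant of the distributed load: 480.6 × 11.6 = 5574.96 lb at 7.1 ft from A.
Taking moments about A: C_y·9 − 2300·9.1 − (480.6·11.6)·7.1 − 1250·7 − 1450·4.1 = 0 → C_y = 75207.216/9 = 8356.36 ≈ 8356 lb.
ΣF_y = 0: A_y + 8356.36 − 2300 − 480.6·11.6 − 1250 − 1450 = 0 → A_y = 2219 lb.
ΣF_x = 0: no horizontal applied forces, so A_x = 0.

A_x = 0, A_y = 2219 lb, C_y = 8356 lb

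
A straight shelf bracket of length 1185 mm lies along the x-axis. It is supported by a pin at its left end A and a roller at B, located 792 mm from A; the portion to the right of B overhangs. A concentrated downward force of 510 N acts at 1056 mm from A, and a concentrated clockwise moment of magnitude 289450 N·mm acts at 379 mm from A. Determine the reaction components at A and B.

A_x = 0, A_y = -535.5 N, B_y = 1045 N

Taking moments about A: B_y·792 − 510·1056 − 289450 = 0 → B_y = 828010/792 = 1045.47 ≈ 1045 N.
ΣF_y = 0: A_y + 1045.47 − 510 = 0 → A_y = -535.5 N.
ΣF_x = 0: no horizontal applied forces, so A_x = 0.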